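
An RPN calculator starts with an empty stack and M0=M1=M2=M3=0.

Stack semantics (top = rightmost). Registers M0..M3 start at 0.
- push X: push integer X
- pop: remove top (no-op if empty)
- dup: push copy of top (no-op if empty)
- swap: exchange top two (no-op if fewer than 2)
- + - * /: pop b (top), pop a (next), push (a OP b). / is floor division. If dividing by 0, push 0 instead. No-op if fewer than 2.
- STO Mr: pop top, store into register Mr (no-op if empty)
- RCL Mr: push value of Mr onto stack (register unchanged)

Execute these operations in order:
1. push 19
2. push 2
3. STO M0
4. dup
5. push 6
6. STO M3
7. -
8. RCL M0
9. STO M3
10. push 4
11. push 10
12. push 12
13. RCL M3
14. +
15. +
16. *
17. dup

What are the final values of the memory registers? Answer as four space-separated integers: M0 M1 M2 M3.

Answer: 2 0 0 2

Derivation:
After op 1 (push 19): stack=[19] mem=[0,0,0,0]
After op 2 (push 2): stack=[19,2] mem=[0,0,0,0]
After op 3 (STO M0): stack=[19] mem=[2,0,0,0]
After op 4 (dup): stack=[19,19] mem=[2,0,0,0]
After op 5 (push 6): stack=[19,19,6] mem=[2,0,0,0]
After op 6 (STO M3): stack=[19,19] mem=[2,0,0,6]
After op 7 (-): stack=[0] mem=[2,0,0,6]
After op 8 (RCL M0): stack=[0,2] mem=[2,0,0,6]
After op 9 (STO M3): stack=[0] mem=[2,0,0,2]
After op 10 (push 4): stack=[0,4] mem=[2,0,0,2]
After op 11 (push 10): stack=[0,4,10] mem=[2,0,0,2]
After op 12 (push 12): stack=[0,4,10,12] mem=[2,0,0,2]
After op 13 (RCL M3): stack=[0,4,10,12,2] mem=[2,0,0,2]
After op 14 (+): stack=[0,4,10,14] mem=[2,0,0,2]
After op 15 (+): stack=[0,4,24] mem=[2,0,0,2]
After op 16 (*): stack=[0,96] mem=[2,0,0,2]
After op 17 (dup): stack=[0,96,96] mem=[2,0,0,2]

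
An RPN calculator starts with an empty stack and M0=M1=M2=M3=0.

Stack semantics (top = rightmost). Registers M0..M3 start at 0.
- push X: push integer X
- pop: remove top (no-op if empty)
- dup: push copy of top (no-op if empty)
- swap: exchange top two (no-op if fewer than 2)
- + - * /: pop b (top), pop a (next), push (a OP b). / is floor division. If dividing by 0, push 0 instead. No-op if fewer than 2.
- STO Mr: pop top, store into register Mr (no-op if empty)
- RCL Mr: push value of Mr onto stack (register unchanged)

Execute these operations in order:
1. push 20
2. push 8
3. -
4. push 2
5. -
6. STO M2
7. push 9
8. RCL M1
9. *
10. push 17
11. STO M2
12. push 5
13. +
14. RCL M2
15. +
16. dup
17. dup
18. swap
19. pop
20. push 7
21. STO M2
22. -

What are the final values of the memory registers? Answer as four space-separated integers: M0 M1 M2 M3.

Answer: 0 0 7 0

Derivation:
After op 1 (push 20): stack=[20] mem=[0,0,0,0]
After op 2 (push 8): stack=[20,8] mem=[0,0,0,0]
After op 3 (-): stack=[12] mem=[0,0,0,0]
After op 4 (push 2): stack=[12,2] mem=[0,0,0,0]
After op 5 (-): stack=[10] mem=[0,0,0,0]
After op 6 (STO M2): stack=[empty] mem=[0,0,10,0]
After op 7 (push 9): stack=[9] mem=[0,0,10,0]
After op 8 (RCL M1): stack=[9,0] mem=[0,0,10,0]
After op 9 (*): stack=[0] mem=[0,0,10,0]
After op 10 (push 17): stack=[0,17] mem=[0,0,10,0]
After op 11 (STO M2): stack=[0] mem=[0,0,17,0]
After op 12 (push 5): stack=[0,5] mem=[0,0,17,0]
After op 13 (+): stack=[5] mem=[0,0,17,0]
After op 14 (RCL M2): stack=[5,17] mem=[0,0,17,0]
After op 15 (+): stack=[22] mem=[0,0,17,0]
After op 16 (dup): stack=[22,22] mem=[0,0,17,0]
After op 17 (dup): stack=[22,22,22] mem=[0,0,17,0]
After op 18 (swap): stack=[22,22,22] mem=[0,0,17,0]
After op 19 (pop): stack=[22,22] mem=[0,0,17,0]
After op 20 (push 7): stack=[22,22,7] mem=[0,0,17,0]
After op 21 (STO M2): stack=[22,22] mem=[0,0,7,0]
After op 22 (-): stack=[0] mem=[0,0,7,0]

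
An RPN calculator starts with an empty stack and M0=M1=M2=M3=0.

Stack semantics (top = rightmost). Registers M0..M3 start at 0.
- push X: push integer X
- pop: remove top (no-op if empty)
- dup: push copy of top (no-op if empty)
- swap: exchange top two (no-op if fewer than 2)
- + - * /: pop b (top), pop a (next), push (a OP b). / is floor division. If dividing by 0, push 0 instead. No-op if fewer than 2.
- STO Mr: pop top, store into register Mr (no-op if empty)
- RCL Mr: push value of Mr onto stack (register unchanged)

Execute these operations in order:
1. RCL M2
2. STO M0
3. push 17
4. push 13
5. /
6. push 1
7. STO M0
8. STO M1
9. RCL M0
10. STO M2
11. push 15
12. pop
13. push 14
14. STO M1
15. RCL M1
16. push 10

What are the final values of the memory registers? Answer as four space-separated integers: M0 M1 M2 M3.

After op 1 (RCL M2): stack=[0] mem=[0,0,0,0]
After op 2 (STO M0): stack=[empty] mem=[0,0,0,0]
After op 3 (push 17): stack=[17] mem=[0,0,0,0]
After op 4 (push 13): stack=[17,13] mem=[0,0,0,0]
After op 5 (/): stack=[1] mem=[0,0,0,0]
After op 6 (push 1): stack=[1,1] mem=[0,0,0,0]
After op 7 (STO M0): stack=[1] mem=[1,0,0,0]
After op 8 (STO M1): stack=[empty] mem=[1,1,0,0]
After op 9 (RCL M0): stack=[1] mem=[1,1,0,0]
After op 10 (STO M2): stack=[empty] mem=[1,1,1,0]
After op 11 (push 15): stack=[15] mem=[1,1,1,0]
After op 12 (pop): stack=[empty] mem=[1,1,1,0]
After op 13 (push 14): stack=[14] mem=[1,1,1,0]
After op 14 (STO M1): stack=[empty] mem=[1,14,1,0]
After op 15 (RCL M1): stack=[14] mem=[1,14,1,0]
After op 16 (push 10): stack=[14,10] mem=[1,14,1,0]

Answer: 1 14 1 0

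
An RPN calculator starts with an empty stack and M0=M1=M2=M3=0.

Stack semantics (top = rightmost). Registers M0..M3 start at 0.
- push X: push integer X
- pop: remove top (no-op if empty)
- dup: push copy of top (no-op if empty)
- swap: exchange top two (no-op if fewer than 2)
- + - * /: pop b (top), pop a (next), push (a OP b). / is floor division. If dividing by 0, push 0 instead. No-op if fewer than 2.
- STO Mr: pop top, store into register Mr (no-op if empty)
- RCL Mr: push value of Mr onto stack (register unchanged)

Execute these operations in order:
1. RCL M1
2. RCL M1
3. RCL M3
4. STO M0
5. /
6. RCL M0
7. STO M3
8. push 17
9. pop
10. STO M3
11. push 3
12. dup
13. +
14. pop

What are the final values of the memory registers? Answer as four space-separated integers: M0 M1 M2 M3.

Answer: 0 0 0 0

Derivation:
After op 1 (RCL M1): stack=[0] mem=[0,0,0,0]
After op 2 (RCL M1): stack=[0,0] mem=[0,0,0,0]
After op 3 (RCL M3): stack=[0,0,0] mem=[0,0,0,0]
After op 4 (STO M0): stack=[0,0] mem=[0,0,0,0]
After op 5 (/): stack=[0] mem=[0,0,0,0]
After op 6 (RCL M0): stack=[0,0] mem=[0,0,0,0]
After op 7 (STO M3): stack=[0] mem=[0,0,0,0]
After op 8 (push 17): stack=[0,17] mem=[0,0,0,0]
After op 9 (pop): stack=[0] mem=[0,0,0,0]
After op 10 (STO M3): stack=[empty] mem=[0,0,0,0]
After op 11 (push 3): stack=[3] mem=[0,0,0,0]
After op 12 (dup): stack=[3,3] mem=[0,0,0,0]
After op 13 (+): stack=[6] mem=[0,0,0,0]
After op 14 (pop): stack=[empty] mem=[0,0,0,0]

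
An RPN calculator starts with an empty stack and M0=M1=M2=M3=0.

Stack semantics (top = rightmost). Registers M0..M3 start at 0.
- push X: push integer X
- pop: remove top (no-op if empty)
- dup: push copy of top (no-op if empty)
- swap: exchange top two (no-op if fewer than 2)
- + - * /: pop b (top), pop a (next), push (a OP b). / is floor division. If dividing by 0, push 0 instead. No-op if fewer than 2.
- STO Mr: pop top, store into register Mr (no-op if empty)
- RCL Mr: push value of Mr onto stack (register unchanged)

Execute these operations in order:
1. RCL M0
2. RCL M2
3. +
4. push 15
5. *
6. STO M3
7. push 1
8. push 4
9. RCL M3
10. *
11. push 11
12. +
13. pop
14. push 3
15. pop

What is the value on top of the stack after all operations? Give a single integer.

Answer: 1

Derivation:
After op 1 (RCL M0): stack=[0] mem=[0,0,0,0]
After op 2 (RCL M2): stack=[0,0] mem=[0,0,0,0]
After op 3 (+): stack=[0] mem=[0,0,0,0]
After op 4 (push 15): stack=[0,15] mem=[0,0,0,0]
After op 5 (*): stack=[0] mem=[0,0,0,0]
After op 6 (STO M3): stack=[empty] mem=[0,0,0,0]
After op 7 (push 1): stack=[1] mem=[0,0,0,0]
After op 8 (push 4): stack=[1,4] mem=[0,0,0,0]
After op 9 (RCL M3): stack=[1,4,0] mem=[0,0,0,0]
After op 10 (*): stack=[1,0] mem=[0,0,0,0]
After op 11 (push 11): stack=[1,0,11] mem=[0,0,0,0]
After op 12 (+): stack=[1,11] mem=[0,0,0,0]
After op 13 (pop): stack=[1] mem=[0,0,0,0]
After op 14 (push 3): stack=[1,3] mem=[0,0,0,0]
After op 15 (pop): stack=[1] mem=[0,0,0,0]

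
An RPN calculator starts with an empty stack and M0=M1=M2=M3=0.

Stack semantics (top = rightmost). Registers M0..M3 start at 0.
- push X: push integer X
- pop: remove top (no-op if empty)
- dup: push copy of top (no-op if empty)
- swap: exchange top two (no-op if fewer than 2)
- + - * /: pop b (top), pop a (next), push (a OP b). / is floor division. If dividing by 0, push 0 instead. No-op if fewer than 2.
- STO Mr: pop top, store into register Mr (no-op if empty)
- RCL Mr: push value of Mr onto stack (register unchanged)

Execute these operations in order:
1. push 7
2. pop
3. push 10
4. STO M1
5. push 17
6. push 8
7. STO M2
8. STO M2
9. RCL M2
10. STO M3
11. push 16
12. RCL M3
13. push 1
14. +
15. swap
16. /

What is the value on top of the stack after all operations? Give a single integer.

After op 1 (push 7): stack=[7] mem=[0,0,0,0]
After op 2 (pop): stack=[empty] mem=[0,0,0,0]
After op 3 (push 10): stack=[10] mem=[0,0,0,0]
After op 4 (STO M1): stack=[empty] mem=[0,10,0,0]
After op 5 (push 17): stack=[17] mem=[0,10,0,0]
After op 6 (push 8): stack=[17,8] mem=[0,10,0,0]
After op 7 (STO M2): stack=[17] mem=[0,10,8,0]
After op 8 (STO M2): stack=[empty] mem=[0,10,17,0]
After op 9 (RCL M2): stack=[17] mem=[0,10,17,0]
After op 10 (STO M3): stack=[empty] mem=[0,10,17,17]
After op 11 (push 16): stack=[16] mem=[0,10,17,17]
After op 12 (RCL M3): stack=[16,17] mem=[0,10,17,17]
After op 13 (push 1): stack=[16,17,1] mem=[0,10,17,17]
After op 14 (+): stack=[16,18] mem=[0,10,17,17]
After op 15 (swap): stack=[18,16] mem=[0,10,17,17]
After op 16 (/): stack=[1] mem=[0,10,17,17]

Answer: 1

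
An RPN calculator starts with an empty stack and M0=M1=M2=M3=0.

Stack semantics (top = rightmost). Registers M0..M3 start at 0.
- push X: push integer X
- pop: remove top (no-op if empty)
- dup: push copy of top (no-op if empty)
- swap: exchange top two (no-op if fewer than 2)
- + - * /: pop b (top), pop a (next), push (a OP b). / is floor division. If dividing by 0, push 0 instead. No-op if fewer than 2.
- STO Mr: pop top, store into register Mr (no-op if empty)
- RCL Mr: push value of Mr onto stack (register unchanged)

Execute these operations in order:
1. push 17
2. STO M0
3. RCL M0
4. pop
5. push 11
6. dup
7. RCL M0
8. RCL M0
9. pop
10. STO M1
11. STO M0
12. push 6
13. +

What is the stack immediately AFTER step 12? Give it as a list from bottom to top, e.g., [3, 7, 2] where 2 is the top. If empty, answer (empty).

After op 1 (push 17): stack=[17] mem=[0,0,0,0]
After op 2 (STO M0): stack=[empty] mem=[17,0,0,0]
After op 3 (RCL M0): stack=[17] mem=[17,0,0,0]
After op 4 (pop): stack=[empty] mem=[17,0,0,0]
After op 5 (push 11): stack=[11] mem=[17,0,0,0]
After op 6 (dup): stack=[11,11] mem=[17,0,0,0]
After op 7 (RCL M0): stack=[11,11,17] mem=[17,0,0,0]
After op 8 (RCL M0): stack=[11,11,17,17] mem=[17,0,0,0]
After op 9 (pop): stack=[11,11,17] mem=[17,0,0,0]
After op 10 (STO M1): stack=[11,11] mem=[17,17,0,0]
After op 11 (STO M0): stack=[11] mem=[11,17,0,0]
After op 12 (push 6): stack=[11,6] mem=[11,17,0,0]

[11, 6]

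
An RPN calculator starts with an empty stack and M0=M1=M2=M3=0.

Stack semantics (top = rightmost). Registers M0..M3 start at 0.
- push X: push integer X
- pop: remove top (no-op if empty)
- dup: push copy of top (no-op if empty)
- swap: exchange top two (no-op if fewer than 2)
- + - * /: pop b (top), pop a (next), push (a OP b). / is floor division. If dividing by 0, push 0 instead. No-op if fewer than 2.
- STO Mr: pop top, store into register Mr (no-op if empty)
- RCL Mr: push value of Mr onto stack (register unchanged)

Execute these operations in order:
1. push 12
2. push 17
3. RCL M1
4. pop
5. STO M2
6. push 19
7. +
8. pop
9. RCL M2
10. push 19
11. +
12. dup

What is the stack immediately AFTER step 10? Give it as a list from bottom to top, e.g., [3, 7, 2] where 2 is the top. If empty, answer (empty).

After op 1 (push 12): stack=[12] mem=[0,0,0,0]
After op 2 (push 17): stack=[12,17] mem=[0,0,0,0]
After op 3 (RCL M1): stack=[12,17,0] mem=[0,0,0,0]
After op 4 (pop): stack=[12,17] mem=[0,0,0,0]
After op 5 (STO M2): stack=[12] mem=[0,0,17,0]
After op 6 (push 19): stack=[12,19] mem=[0,0,17,0]
After op 7 (+): stack=[31] mem=[0,0,17,0]
After op 8 (pop): stack=[empty] mem=[0,0,17,0]
After op 9 (RCL M2): stack=[17] mem=[0,0,17,0]
After op 10 (push 19): stack=[17,19] mem=[0,0,17,0]

[17, 19]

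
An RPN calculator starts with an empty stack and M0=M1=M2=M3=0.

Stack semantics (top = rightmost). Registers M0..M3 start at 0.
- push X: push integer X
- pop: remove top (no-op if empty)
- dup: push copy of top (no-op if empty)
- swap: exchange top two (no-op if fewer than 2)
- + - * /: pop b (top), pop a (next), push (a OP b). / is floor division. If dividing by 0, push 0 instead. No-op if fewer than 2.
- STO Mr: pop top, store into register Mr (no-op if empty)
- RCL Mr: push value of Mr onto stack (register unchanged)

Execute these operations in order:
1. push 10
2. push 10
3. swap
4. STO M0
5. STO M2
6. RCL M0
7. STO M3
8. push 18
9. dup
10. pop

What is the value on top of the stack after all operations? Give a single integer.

Answer: 18

Derivation:
After op 1 (push 10): stack=[10] mem=[0,0,0,0]
After op 2 (push 10): stack=[10,10] mem=[0,0,0,0]
After op 3 (swap): stack=[10,10] mem=[0,0,0,0]
After op 4 (STO M0): stack=[10] mem=[10,0,0,0]
After op 5 (STO M2): stack=[empty] mem=[10,0,10,0]
After op 6 (RCL M0): stack=[10] mem=[10,0,10,0]
After op 7 (STO M3): stack=[empty] mem=[10,0,10,10]
After op 8 (push 18): stack=[18] mem=[10,0,10,10]
After op 9 (dup): stack=[18,18] mem=[10,0,10,10]
After op 10 (pop): stack=[18] mem=[10,0,10,10]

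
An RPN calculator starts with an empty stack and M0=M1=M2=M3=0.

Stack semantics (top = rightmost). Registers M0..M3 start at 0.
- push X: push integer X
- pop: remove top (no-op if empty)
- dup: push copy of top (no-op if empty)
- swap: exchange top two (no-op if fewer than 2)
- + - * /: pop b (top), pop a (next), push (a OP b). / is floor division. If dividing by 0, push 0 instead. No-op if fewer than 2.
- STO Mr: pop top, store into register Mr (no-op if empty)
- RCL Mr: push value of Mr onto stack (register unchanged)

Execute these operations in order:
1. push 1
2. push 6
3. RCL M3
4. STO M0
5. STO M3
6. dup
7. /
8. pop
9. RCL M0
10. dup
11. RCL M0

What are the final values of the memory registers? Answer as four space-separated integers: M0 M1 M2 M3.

After op 1 (push 1): stack=[1] mem=[0,0,0,0]
After op 2 (push 6): stack=[1,6] mem=[0,0,0,0]
After op 3 (RCL M3): stack=[1,6,0] mem=[0,0,0,0]
After op 4 (STO M0): stack=[1,6] mem=[0,0,0,0]
After op 5 (STO M3): stack=[1] mem=[0,0,0,6]
After op 6 (dup): stack=[1,1] mem=[0,0,0,6]
After op 7 (/): stack=[1] mem=[0,0,0,6]
After op 8 (pop): stack=[empty] mem=[0,0,0,6]
After op 9 (RCL M0): stack=[0] mem=[0,0,0,6]
After op 10 (dup): stack=[0,0] mem=[0,0,0,6]
After op 11 (RCL M0): stack=[0,0,0] mem=[0,0,0,6]

Answer: 0 0 0 6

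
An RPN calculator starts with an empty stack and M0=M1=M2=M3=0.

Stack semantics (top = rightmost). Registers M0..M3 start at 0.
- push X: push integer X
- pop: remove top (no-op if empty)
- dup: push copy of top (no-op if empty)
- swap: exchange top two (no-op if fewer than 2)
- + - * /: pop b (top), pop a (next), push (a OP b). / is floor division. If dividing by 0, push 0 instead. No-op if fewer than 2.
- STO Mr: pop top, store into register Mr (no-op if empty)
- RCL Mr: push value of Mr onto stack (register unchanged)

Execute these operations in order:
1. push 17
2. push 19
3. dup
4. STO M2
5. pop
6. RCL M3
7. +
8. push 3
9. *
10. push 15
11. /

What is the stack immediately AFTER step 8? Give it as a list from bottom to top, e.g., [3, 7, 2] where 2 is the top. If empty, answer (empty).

After op 1 (push 17): stack=[17] mem=[0,0,0,0]
After op 2 (push 19): stack=[17,19] mem=[0,0,0,0]
After op 3 (dup): stack=[17,19,19] mem=[0,0,0,0]
After op 4 (STO M2): stack=[17,19] mem=[0,0,19,0]
After op 5 (pop): stack=[17] mem=[0,0,19,0]
After op 6 (RCL M3): stack=[17,0] mem=[0,0,19,0]
After op 7 (+): stack=[17] mem=[0,0,19,0]
After op 8 (push 3): stack=[17,3] mem=[0,0,19,0]

[17, 3]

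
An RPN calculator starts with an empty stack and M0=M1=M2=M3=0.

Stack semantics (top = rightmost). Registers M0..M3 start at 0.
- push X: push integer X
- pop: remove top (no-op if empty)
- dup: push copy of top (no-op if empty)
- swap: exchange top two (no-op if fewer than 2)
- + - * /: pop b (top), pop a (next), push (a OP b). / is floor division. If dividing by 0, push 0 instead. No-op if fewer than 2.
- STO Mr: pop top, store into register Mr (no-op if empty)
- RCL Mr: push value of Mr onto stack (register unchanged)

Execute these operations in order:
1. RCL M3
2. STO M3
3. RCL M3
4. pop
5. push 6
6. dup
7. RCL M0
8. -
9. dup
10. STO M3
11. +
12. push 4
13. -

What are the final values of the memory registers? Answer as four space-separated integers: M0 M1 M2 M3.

Answer: 0 0 0 6

Derivation:
After op 1 (RCL M3): stack=[0] mem=[0,0,0,0]
After op 2 (STO M3): stack=[empty] mem=[0,0,0,0]
After op 3 (RCL M3): stack=[0] mem=[0,0,0,0]
After op 4 (pop): stack=[empty] mem=[0,0,0,0]
After op 5 (push 6): stack=[6] mem=[0,0,0,0]
After op 6 (dup): stack=[6,6] mem=[0,0,0,0]
After op 7 (RCL M0): stack=[6,6,0] mem=[0,0,0,0]
After op 8 (-): stack=[6,6] mem=[0,0,0,0]
After op 9 (dup): stack=[6,6,6] mem=[0,0,0,0]
After op 10 (STO M3): stack=[6,6] mem=[0,0,0,6]
After op 11 (+): stack=[12] mem=[0,0,0,6]
After op 12 (push 4): stack=[12,4] mem=[0,0,0,6]
After op 13 (-): stack=[8] mem=[0,0,0,6]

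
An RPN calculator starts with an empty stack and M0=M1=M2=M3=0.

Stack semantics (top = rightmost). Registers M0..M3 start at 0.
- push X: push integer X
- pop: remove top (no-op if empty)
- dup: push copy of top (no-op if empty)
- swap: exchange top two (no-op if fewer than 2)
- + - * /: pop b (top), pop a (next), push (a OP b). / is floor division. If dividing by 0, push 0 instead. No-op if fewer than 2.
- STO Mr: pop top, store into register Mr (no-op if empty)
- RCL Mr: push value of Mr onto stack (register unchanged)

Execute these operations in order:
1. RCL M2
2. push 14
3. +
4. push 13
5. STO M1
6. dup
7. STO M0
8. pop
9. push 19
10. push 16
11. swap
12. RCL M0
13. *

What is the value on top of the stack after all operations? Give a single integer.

Answer: 266

Derivation:
After op 1 (RCL M2): stack=[0] mem=[0,0,0,0]
After op 2 (push 14): stack=[0,14] mem=[0,0,0,0]
After op 3 (+): stack=[14] mem=[0,0,0,0]
After op 4 (push 13): stack=[14,13] mem=[0,0,0,0]
After op 5 (STO M1): stack=[14] mem=[0,13,0,0]
After op 6 (dup): stack=[14,14] mem=[0,13,0,0]
After op 7 (STO M0): stack=[14] mem=[14,13,0,0]
After op 8 (pop): stack=[empty] mem=[14,13,0,0]
After op 9 (push 19): stack=[19] mem=[14,13,0,0]
After op 10 (push 16): stack=[19,16] mem=[14,13,0,0]
After op 11 (swap): stack=[16,19] mem=[14,13,0,0]
After op 12 (RCL M0): stack=[16,19,14] mem=[14,13,0,0]
After op 13 (*): stack=[16,266] mem=[14,13,0,0]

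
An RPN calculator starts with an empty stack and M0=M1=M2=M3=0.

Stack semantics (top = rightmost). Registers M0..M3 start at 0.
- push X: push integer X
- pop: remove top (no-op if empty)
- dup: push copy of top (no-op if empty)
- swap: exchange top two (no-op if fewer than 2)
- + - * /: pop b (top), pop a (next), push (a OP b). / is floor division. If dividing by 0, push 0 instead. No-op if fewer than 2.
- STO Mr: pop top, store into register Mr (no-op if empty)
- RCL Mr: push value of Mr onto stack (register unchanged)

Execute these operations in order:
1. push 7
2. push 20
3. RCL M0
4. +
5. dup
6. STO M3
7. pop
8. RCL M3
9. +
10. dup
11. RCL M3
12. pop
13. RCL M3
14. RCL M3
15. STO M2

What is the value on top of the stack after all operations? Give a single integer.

After op 1 (push 7): stack=[7] mem=[0,0,0,0]
After op 2 (push 20): stack=[7,20] mem=[0,0,0,0]
After op 3 (RCL M0): stack=[7,20,0] mem=[0,0,0,0]
After op 4 (+): stack=[7,20] mem=[0,0,0,0]
After op 5 (dup): stack=[7,20,20] mem=[0,0,0,0]
After op 6 (STO M3): stack=[7,20] mem=[0,0,0,20]
After op 7 (pop): stack=[7] mem=[0,0,0,20]
After op 8 (RCL M3): stack=[7,20] mem=[0,0,0,20]
After op 9 (+): stack=[27] mem=[0,0,0,20]
After op 10 (dup): stack=[27,27] mem=[0,0,0,20]
After op 11 (RCL M3): stack=[27,27,20] mem=[0,0,0,20]
After op 12 (pop): stack=[27,27] mem=[0,0,0,20]
After op 13 (RCL M3): stack=[27,27,20] mem=[0,0,0,20]
After op 14 (RCL M3): stack=[27,27,20,20] mem=[0,0,0,20]
After op 15 (STO M2): stack=[27,27,20] mem=[0,0,20,20]

Answer: 20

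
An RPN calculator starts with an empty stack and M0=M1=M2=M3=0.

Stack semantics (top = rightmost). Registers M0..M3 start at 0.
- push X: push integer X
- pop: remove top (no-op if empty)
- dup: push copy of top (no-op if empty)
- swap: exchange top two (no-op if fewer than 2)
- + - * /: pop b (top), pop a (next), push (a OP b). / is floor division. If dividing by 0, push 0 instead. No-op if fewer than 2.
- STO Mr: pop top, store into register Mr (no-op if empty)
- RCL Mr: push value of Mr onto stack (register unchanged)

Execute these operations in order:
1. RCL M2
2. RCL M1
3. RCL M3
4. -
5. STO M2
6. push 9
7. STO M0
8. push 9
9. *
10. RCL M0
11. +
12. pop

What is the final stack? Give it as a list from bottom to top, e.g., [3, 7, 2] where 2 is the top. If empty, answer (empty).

Answer: (empty)

Derivation:
After op 1 (RCL M2): stack=[0] mem=[0,0,0,0]
After op 2 (RCL M1): stack=[0,0] mem=[0,0,0,0]
After op 3 (RCL M3): stack=[0,0,0] mem=[0,0,0,0]
After op 4 (-): stack=[0,0] mem=[0,0,0,0]
After op 5 (STO M2): stack=[0] mem=[0,0,0,0]
After op 6 (push 9): stack=[0,9] mem=[0,0,0,0]
After op 7 (STO M0): stack=[0] mem=[9,0,0,0]
After op 8 (push 9): stack=[0,9] mem=[9,0,0,0]
After op 9 (*): stack=[0] mem=[9,0,0,0]
After op 10 (RCL M0): stack=[0,9] mem=[9,0,0,0]
After op 11 (+): stack=[9] mem=[9,0,0,0]
After op 12 (pop): stack=[empty] mem=[9,0,0,0]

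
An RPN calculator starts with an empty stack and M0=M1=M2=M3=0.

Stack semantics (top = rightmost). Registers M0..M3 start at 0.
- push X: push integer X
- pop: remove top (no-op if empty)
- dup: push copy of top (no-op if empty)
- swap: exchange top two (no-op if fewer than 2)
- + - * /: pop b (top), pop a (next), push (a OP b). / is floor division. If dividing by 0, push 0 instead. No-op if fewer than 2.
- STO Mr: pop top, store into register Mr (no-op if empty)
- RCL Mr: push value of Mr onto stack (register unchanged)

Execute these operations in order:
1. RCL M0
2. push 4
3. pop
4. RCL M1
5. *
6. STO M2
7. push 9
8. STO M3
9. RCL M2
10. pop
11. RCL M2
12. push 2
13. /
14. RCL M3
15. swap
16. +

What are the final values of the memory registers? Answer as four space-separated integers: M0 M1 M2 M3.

After op 1 (RCL M0): stack=[0] mem=[0,0,0,0]
After op 2 (push 4): stack=[0,4] mem=[0,0,0,0]
After op 3 (pop): stack=[0] mem=[0,0,0,0]
After op 4 (RCL M1): stack=[0,0] mem=[0,0,0,0]
After op 5 (*): stack=[0] mem=[0,0,0,0]
After op 6 (STO M2): stack=[empty] mem=[0,0,0,0]
After op 7 (push 9): stack=[9] mem=[0,0,0,0]
After op 8 (STO M3): stack=[empty] mem=[0,0,0,9]
After op 9 (RCL M2): stack=[0] mem=[0,0,0,9]
After op 10 (pop): stack=[empty] mem=[0,0,0,9]
After op 11 (RCL M2): stack=[0] mem=[0,0,0,9]
After op 12 (push 2): stack=[0,2] mem=[0,0,0,9]
After op 13 (/): stack=[0] mem=[0,0,0,9]
After op 14 (RCL M3): stack=[0,9] mem=[0,0,0,9]
After op 15 (swap): stack=[9,0] mem=[0,0,0,9]
After op 16 (+): stack=[9] mem=[0,0,0,9]

Answer: 0 0 0 9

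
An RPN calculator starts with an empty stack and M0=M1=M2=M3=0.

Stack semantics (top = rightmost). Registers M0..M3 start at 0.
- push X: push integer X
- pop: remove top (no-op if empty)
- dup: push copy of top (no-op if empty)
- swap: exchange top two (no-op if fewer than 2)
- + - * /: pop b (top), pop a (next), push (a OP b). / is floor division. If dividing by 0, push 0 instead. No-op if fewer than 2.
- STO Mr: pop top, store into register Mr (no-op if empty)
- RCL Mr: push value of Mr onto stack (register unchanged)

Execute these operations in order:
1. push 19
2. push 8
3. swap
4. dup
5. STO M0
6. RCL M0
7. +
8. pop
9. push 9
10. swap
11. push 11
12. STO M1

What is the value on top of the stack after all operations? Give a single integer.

After op 1 (push 19): stack=[19] mem=[0,0,0,0]
After op 2 (push 8): stack=[19,8] mem=[0,0,0,0]
After op 3 (swap): stack=[8,19] mem=[0,0,0,0]
After op 4 (dup): stack=[8,19,19] mem=[0,0,0,0]
After op 5 (STO M0): stack=[8,19] mem=[19,0,0,0]
After op 6 (RCL M0): stack=[8,19,19] mem=[19,0,0,0]
After op 7 (+): stack=[8,38] mem=[19,0,0,0]
After op 8 (pop): stack=[8] mem=[19,0,0,0]
After op 9 (push 9): stack=[8,9] mem=[19,0,0,0]
After op 10 (swap): stack=[9,8] mem=[19,0,0,0]
After op 11 (push 11): stack=[9,8,11] mem=[19,0,0,0]
After op 12 (STO M1): stack=[9,8] mem=[19,11,0,0]

Answer: 8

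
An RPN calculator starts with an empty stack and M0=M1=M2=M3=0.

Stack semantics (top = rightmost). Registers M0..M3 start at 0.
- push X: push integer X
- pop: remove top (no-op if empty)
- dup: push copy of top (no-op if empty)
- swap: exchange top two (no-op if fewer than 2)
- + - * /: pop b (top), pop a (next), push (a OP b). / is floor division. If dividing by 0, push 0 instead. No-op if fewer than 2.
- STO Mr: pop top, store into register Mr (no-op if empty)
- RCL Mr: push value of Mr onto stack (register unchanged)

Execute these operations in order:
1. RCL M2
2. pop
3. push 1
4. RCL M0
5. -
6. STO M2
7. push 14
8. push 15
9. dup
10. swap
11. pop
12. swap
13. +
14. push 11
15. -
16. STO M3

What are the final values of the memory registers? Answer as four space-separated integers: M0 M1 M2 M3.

After op 1 (RCL M2): stack=[0] mem=[0,0,0,0]
After op 2 (pop): stack=[empty] mem=[0,0,0,0]
After op 3 (push 1): stack=[1] mem=[0,0,0,0]
After op 4 (RCL M0): stack=[1,0] mem=[0,0,0,0]
After op 5 (-): stack=[1] mem=[0,0,0,0]
After op 6 (STO M2): stack=[empty] mem=[0,0,1,0]
After op 7 (push 14): stack=[14] mem=[0,0,1,0]
After op 8 (push 15): stack=[14,15] mem=[0,0,1,0]
After op 9 (dup): stack=[14,15,15] mem=[0,0,1,0]
After op 10 (swap): stack=[14,15,15] mem=[0,0,1,0]
After op 11 (pop): stack=[14,15] mem=[0,0,1,0]
After op 12 (swap): stack=[15,14] mem=[0,0,1,0]
After op 13 (+): stack=[29] mem=[0,0,1,0]
After op 14 (push 11): stack=[29,11] mem=[0,0,1,0]
After op 15 (-): stack=[18] mem=[0,0,1,0]
After op 16 (STO M3): stack=[empty] mem=[0,0,1,18]

Answer: 0 0 1 18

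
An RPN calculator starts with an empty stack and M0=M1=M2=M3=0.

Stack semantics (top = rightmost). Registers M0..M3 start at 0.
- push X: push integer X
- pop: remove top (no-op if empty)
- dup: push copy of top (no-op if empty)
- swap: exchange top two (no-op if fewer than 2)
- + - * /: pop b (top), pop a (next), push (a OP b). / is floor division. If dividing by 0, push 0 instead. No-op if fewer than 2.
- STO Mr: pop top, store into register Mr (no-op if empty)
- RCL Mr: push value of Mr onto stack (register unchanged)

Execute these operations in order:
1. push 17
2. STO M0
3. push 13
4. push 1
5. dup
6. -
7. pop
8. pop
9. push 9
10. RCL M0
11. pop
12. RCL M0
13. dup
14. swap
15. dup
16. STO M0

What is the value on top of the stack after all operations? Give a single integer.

After op 1 (push 17): stack=[17] mem=[0,0,0,0]
After op 2 (STO M0): stack=[empty] mem=[17,0,0,0]
After op 3 (push 13): stack=[13] mem=[17,0,0,0]
After op 4 (push 1): stack=[13,1] mem=[17,0,0,0]
After op 5 (dup): stack=[13,1,1] mem=[17,0,0,0]
After op 6 (-): stack=[13,0] mem=[17,0,0,0]
After op 7 (pop): stack=[13] mem=[17,0,0,0]
After op 8 (pop): stack=[empty] mem=[17,0,0,0]
After op 9 (push 9): stack=[9] mem=[17,0,0,0]
After op 10 (RCL M0): stack=[9,17] mem=[17,0,0,0]
After op 11 (pop): stack=[9] mem=[17,0,0,0]
After op 12 (RCL M0): stack=[9,17] mem=[17,0,0,0]
After op 13 (dup): stack=[9,17,17] mem=[17,0,0,0]
After op 14 (swap): stack=[9,17,17] mem=[17,0,0,0]
After op 15 (dup): stack=[9,17,17,17] mem=[17,0,0,0]
After op 16 (STO M0): stack=[9,17,17] mem=[17,0,0,0]

Answer: 17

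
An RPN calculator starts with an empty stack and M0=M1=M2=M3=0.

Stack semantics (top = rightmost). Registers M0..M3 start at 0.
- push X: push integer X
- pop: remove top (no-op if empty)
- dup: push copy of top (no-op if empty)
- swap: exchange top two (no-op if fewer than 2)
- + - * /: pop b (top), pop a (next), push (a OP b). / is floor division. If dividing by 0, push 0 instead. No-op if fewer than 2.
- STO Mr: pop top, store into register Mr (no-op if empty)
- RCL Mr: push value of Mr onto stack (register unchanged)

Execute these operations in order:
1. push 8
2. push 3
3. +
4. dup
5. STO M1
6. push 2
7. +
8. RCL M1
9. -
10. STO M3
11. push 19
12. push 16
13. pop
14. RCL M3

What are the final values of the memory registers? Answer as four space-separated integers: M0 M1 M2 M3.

Answer: 0 11 0 2

Derivation:
After op 1 (push 8): stack=[8] mem=[0,0,0,0]
After op 2 (push 3): stack=[8,3] mem=[0,0,0,0]
After op 3 (+): stack=[11] mem=[0,0,0,0]
After op 4 (dup): stack=[11,11] mem=[0,0,0,0]
After op 5 (STO M1): stack=[11] mem=[0,11,0,0]
After op 6 (push 2): stack=[11,2] mem=[0,11,0,0]
After op 7 (+): stack=[13] mem=[0,11,0,0]
After op 8 (RCL M1): stack=[13,11] mem=[0,11,0,0]
After op 9 (-): stack=[2] mem=[0,11,0,0]
After op 10 (STO M3): stack=[empty] mem=[0,11,0,2]
After op 11 (push 19): stack=[19] mem=[0,11,0,2]
After op 12 (push 16): stack=[19,16] mem=[0,11,0,2]
After op 13 (pop): stack=[19] mem=[0,11,0,2]
After op 14 (RCL M3): stack=[19,2] mem=[0,11,0,2]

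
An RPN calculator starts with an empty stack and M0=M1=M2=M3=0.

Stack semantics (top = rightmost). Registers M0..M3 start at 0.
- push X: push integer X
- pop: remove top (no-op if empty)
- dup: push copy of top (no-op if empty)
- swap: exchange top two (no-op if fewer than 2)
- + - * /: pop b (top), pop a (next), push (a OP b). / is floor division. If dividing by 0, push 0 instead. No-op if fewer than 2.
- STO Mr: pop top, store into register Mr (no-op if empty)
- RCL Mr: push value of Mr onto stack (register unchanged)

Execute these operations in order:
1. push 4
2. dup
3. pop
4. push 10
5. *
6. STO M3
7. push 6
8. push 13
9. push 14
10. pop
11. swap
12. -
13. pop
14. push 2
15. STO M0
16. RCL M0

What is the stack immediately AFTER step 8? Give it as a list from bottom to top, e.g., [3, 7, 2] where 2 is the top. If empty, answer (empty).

After op 1 (push 4): stack=[4] mem=[0,0,0,0]
After op 2 (dup): stack=[4,4] mem=[0,0,0,0]
After op 3 (pop): stack=[4] mem=[0,0,0,0]
After op 4 (push 10): stack=[4,10] mem=[0,0,0,0]
After op 5 (*): stack=[40] mem=[0,0,0,0]
After op 6 (STO M3): stack=[empty] mem=[0,0,0,40]
After op 7 (push 6): stack=[6] mem=[0,0,0,40]
After op 8 (push 13): stack=[6,13] mem=[0,0,0,40]

[6, 13]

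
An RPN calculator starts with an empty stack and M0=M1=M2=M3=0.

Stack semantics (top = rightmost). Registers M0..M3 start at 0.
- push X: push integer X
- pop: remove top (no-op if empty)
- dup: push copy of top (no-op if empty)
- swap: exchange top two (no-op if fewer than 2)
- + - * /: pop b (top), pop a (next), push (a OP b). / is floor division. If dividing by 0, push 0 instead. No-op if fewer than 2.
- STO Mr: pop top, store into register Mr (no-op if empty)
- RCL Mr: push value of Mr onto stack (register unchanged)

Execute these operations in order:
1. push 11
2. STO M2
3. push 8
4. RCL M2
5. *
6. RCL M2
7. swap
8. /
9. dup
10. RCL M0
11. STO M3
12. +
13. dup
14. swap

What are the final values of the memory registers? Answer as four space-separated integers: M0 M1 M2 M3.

After op 1 (push 11): stack=[11] mem=[0,0,0,0]
After op 2 (STO M2): stack=[empty] mem=[0,0,11,0]
After op 3 (push 8): stack=[8] mem=[0,0,11,0]
After op 4 (RCL M2): stack=[8,11] mem=[0,0,11,0]
After op 5 (*): stack=[88] mem=[0,0,11,0]
After op 6 (RCL M2): stack=[88,11] mem=[0,0,11,0]
After op 7 (swap): stack=[11,88] mem=[0,0,11,0]
After op 8 (/): stack=[0] mem=[0,0,11,0]
After op 9 (dup): stack=[0,0] mem=[0,0,11,0]
After op 10 (RCL M0): stack=[0,0,0] mem=[0,0,11,0]
After op 11 (STO M3): stack=[0,0] mem=[0,0,11,0]
After op 12 (+): stack=[0] mem=[0,0,11,0]
After op 13 (dup): stack=[0,0] mem=[0,0,11,0]
After op 14 (swap): stack=[0,0] mem=[0,0,11,0]

Answer: 0 0 11 0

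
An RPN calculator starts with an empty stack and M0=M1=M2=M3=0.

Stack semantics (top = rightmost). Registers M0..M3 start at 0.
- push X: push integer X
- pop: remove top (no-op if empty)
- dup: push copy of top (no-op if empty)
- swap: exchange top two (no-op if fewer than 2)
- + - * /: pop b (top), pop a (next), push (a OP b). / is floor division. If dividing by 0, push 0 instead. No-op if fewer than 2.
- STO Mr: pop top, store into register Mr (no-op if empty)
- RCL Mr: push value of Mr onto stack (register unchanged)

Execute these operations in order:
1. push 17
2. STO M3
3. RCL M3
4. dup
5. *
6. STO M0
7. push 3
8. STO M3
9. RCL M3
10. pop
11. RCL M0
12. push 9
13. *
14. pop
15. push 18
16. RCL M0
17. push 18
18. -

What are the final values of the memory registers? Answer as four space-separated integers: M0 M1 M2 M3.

Answer: 289 0 0 3

Derivation:
After op 1 (push 17): stack=[17] mem=[0,0,0,0]
After op 2 (STO M3): stack=[empty] mem=[0,0,0,17]
After op 3 (RCL M3): stack=[17] mem=[0,0,0,17]
After op 4 (dup): stack=[17,17] mem=[0,0,0,17]
After op 5 (*): stack=[289] mem=[0,0,0,17]
After op 6 (STO M0): stack=[empty] mem=[289,0,0,17]
After op 7 (push 3): stack=[3] mem=[289,0,0,17]
After op 8 (STO M3): stack=[empty] mem=[289,0,0,3]
After op 9 (RCL M3): stack=[3] mem=[289,0,0,3]
After op 10 (pop): stack=[empty] mem=[289,0,0,3]
After op 11 (RCL M0): stack=[289] mem=[289,0,0,3]
After op 12 (push 9): stack=[289,9] mem=[289,0,0,3]
After op 13 (*): stack=[2601] mem=[289,0,0,3]
After op 14 (pop): stack=[empty] mem=[289,0,0,3]
After op 15 (push 18): stack=[18] mem=[289,0,0,3]
After op 16 (RCL M0): stack=[18,289] mem=[289,0,0,3]
After op 17 (push 18): stack=[18,289,18] mem=[289,0,0,3]
After op 18 (-): stack=[18,271] mem=[289,0,0,3]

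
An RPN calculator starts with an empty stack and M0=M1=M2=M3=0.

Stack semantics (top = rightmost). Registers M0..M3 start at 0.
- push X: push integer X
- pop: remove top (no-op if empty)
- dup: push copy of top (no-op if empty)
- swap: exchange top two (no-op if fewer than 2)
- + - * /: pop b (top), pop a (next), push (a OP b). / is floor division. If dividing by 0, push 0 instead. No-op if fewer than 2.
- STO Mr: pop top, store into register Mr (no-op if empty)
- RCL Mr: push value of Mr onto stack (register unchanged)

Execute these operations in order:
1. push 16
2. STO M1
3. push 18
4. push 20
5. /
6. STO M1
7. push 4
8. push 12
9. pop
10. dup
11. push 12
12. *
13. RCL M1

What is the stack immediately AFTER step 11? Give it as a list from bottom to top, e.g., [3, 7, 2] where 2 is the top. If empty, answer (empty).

After op 1 (push 16): stack=[16] mem=[0,0,0,0]
After op 2 (STO M1): stack=[empty] mem=[0,16,0,0]
After op 3 (push 18): stack=[18] mem=[0,16,0,0]
After op 4 (push 20): stack=[18,20] mem=[0,16,0,0]
After op 5 (/): stack=[0] mem=[0,16,0,0]
After op 6 (STO M1): stack=[empty] mem=[0,0,0,0]
After op 7 (push 4): stack=[4] mem=[0,0,0,0]
After op 8 (push 12): stack=[4,12] mem=[0,0,0,0]
After op 9 (pop): stack=[4] mem=[0,0,0,0]
After op 10 (dup): stack=[4,4] mem=[0,0,0,0]
After op 11 (push 12): stack=[4,4,12] mem=[0,0,0,0]

[4, 4, 12]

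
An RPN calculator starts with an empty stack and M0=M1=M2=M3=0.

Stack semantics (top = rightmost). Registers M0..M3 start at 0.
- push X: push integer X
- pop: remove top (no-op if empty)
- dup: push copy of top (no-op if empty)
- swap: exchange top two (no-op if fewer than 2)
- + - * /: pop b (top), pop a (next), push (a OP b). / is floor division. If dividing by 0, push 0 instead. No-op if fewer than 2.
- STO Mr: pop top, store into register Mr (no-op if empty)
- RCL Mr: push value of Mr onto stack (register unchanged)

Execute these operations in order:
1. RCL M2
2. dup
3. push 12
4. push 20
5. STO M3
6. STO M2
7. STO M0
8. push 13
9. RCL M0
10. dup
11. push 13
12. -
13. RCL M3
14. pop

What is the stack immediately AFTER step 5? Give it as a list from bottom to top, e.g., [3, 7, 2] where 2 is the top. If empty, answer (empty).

After op 1 (RCL M2): stack=[0] mem=[0,0,0,0]
After op 2 (dup): stack=[0,0] mem=[0,0,0,0]
After op 3 (push 12): stack=[0,0,12] mem=[0,0,0,0]
After op 4 (push 20): stack=[0,0,12,20] mem=[0,0,0,0]
After op 5 (STO M3): stack=[0,0,12] mem=[0,0,0,20]

[0, 0, 12]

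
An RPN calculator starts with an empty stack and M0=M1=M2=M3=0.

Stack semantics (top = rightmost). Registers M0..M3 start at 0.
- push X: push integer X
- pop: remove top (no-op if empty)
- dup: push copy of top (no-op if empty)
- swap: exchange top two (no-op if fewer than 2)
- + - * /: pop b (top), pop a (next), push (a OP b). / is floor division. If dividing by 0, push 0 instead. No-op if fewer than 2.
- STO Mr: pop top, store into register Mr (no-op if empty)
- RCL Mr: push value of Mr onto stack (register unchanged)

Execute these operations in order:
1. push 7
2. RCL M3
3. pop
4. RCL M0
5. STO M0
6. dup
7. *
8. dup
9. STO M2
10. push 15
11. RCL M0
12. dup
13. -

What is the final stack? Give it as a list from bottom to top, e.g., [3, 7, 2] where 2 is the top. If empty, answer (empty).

After op 1 (push 7): stack=[7] mem=[0,0,0,0]
After op 2 (RCL M3): stack=[7,0] mem=[0,0,0,0]
After op 3 (pop): stack=[7] mem=[0,0,0,0]
After op 4 (RCL M0): stack=[7,0] mem=[0,0,0,0]
After op 5 (STO M0): stack=[7] mem=[0,0,0,0]
After op 6 (dup): stack=[7,7] mem=[0,0,0,0]
After op 7 (*): stack=[49] mem=[0,0,0,0]
After op 8 (dup): stack=[49,49] mem=[0,0,0,0]
After op 9 (STO M2): stack=[49] mem=[0,0,49,0]
After op 10 (push 15): stack=[49,15] mem=[0,0,49,0]
After op 11 (RCL M0): stack=[49,15,0] mem=[0,0,49,0]
After op 12 (dup): stack=[49,15,0,0] mem=[0,0,49,0]
After op 13 (-): stack=[49,15,0] mem=[0,0,49,0]

Answer: [49, 15, 0]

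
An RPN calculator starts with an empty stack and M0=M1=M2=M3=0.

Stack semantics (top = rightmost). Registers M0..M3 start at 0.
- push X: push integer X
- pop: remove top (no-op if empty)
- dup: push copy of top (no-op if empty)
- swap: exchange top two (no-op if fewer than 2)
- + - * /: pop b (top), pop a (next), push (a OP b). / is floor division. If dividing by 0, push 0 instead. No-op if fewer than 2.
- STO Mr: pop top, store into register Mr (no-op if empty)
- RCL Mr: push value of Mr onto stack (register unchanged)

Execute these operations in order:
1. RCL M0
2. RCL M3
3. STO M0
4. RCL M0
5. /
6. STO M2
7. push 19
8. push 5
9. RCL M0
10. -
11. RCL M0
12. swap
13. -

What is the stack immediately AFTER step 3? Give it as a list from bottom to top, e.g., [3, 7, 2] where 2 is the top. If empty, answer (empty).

After op 1 (RCL M0): stack=[0] mem=[0,0,0,0]
After op 2 (RCL M3): stack=[0,0] mem=[0,0,0,0]
After op 3 (STO M0): stack=[0] mem=[0,0,0,0]

[0]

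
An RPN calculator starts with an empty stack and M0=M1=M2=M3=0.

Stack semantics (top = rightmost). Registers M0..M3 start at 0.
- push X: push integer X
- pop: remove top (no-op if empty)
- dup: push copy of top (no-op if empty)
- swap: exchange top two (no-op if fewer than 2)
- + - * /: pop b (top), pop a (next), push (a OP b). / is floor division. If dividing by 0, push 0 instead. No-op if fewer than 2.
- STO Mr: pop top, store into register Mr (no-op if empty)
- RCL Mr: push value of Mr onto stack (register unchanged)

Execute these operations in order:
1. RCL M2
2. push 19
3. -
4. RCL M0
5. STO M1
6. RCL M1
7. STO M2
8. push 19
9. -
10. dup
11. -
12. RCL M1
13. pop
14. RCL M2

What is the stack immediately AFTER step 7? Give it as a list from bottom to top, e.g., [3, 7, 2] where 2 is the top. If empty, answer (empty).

After op 1 (RCL M2): stack=[0] mem=[0,0,0,0]
After op 2 (push 19): stack=[0,19] mem=[0,0,0,0]
After op 3 (-): stack=[-19] mem=[0,0,0,0]
After op 4 (RCL M0): stack=[-19,0] mem=[0,0,0,0]
After op 5 (STO M1): stack=[-19] mem=[0,0,0,0]
After op 6 (RCL M1): stack=[-19,0] mem=[0,0,0,0]
After op 7 (STO M2): stack=[-19] mem=[0,0,0,0]

[-19]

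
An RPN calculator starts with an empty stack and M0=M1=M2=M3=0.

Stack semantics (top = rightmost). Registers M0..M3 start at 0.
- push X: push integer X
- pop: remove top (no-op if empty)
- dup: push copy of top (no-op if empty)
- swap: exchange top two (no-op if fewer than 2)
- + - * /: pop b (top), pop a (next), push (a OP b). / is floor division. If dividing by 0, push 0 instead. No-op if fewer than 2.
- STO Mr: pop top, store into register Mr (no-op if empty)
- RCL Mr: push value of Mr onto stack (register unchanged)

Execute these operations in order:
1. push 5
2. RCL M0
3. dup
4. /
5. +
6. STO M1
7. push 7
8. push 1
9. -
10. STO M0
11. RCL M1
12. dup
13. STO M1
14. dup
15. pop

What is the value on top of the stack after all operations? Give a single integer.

After op 1 (push 5): stack=[5] mem=[0,0,0,0]
After op 2 (RCL M0): stack=[5,0] mem=[0,0,0,0]
After op 3 (dup): stack=[5,0,0] mem=[0,0,0,0]
After op 4 (/): stack=[5,0] mem=[0,0,0,0]
After op 5 (+): stack=[5] mem=[0,0,0,0]
After op 6 (STO M1): stack=[empty] mem=[0,5,0,0]
After op 7 (push 7): stack=[7] mem=[0,5,0,0]
After op 8 (push 1): stack=[7,1] mem=[0,5,0,0]
After op 9 (-): stack=[6] mem=[0,5,0,0]
After op 10 (STO M0): stack=[empty] mem=[6,5,0,0]
After op 11 (RCL M1): stack=[5] mem=[6,5,0,0]
After op 12 (dup): stack=[5,5] mem=[6,5,0,0]
After op 13 (STO M1): stack=[5] mem=[6,5,0,0]
After op 14 (dup): stack=[5,5] mem=[6,5,0,0]
After op 15 (pop): stack=[5] mem=[6,5,0,0]

Answer: 5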